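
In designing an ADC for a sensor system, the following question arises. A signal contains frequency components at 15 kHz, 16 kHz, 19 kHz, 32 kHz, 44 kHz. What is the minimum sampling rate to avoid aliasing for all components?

The highest frequency component is f_max = 44 kHz.
Nyquist rate = 2 * f_max = 2 * 44 kHz = 88 kHz.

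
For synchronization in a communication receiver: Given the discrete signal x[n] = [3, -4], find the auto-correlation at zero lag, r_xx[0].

The auto-correlation at zero lag r_xx[0] equals the signal energy.
r_xx[0] = sum of x[n]^2 = 3^2 + (-4)^2
= 9 + 16 = 25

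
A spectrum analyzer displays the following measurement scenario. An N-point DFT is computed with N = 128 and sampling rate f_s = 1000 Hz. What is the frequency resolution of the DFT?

DFT frequency resolution = f_s / N
= 1000 / 128 = 125/16 Hz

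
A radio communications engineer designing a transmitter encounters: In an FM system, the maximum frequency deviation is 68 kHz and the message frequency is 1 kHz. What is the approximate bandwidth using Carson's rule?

Carson's rule: BW = 2*(delta_f + f_m)
= 2*(68 + 1) kHz = 138 kHz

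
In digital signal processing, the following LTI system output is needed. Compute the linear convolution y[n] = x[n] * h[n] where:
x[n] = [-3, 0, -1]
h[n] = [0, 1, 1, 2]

y[n] = sum_k x[k]*h[n-k]. Output length = len(x) + len(h) - 1 = 3 + 4 - 1 = 6.
y[0] = -3*0 = 0
y[1] = 0*0 + -3*1 = -3
y[2] = -1*0 + 0*1 + -3*1 = -3
y[3] = -1*1 + 0*1 + -3*2 = -7
y[4] = -1*1 + 0*2 = -1
y[5] = -1*2 = -2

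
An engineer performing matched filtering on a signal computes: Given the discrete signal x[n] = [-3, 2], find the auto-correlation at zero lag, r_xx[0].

The auto-correlation at zero lag r_xx[0] equals the signal energy.
r_xx[0] = sum of x[n]^2 = (-3)^2 + 2^2
= 9 + 4 = 13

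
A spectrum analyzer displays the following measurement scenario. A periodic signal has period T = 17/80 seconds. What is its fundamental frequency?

The fundamental frequency is the reciprocal of the period.
f = 1/T = 1/(17/80) = 80/17 Hz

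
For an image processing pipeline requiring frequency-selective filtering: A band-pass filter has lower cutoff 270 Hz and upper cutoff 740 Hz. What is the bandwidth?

Bandwidth = f_high - f_low
= 740 Hz - 270 Hz = 470 Hz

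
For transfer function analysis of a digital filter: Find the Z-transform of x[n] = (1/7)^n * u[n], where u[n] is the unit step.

The Z-transform of a^n * u[n] is z/(z-a) for |z| > |a|.
Here a = 1/7, so X(z) = z/(z - (1/7)) = 7z/(7z - 1)
ROC: |z| > 1/7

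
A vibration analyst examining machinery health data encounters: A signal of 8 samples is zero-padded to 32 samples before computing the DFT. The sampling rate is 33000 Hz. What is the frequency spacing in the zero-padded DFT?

Original DFT: N = 8, resolution = f_s/N = 33000/8 = 4125 Hz
Zero-padded DFT: N = 32, resolution = f_s/N = 33000/32 = 4125/4 Hz
Zero-padding interpolates the spectrum (finer frequency grid)
but does NOT improve the true spectral resolution (ability to resolve close frequencies).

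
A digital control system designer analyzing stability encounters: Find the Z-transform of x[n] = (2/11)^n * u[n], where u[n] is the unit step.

The Z-transform of a^n * u[n] is z/(z-a) for |z| > |a|.
Here a = 2/11, so X(z) = z/(z - (2/11)) = 11z/(11z - 2)
ROC: |z| > 2/11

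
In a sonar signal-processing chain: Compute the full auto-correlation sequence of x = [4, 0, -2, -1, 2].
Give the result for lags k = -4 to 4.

r_xx[k] = sum_m x[m]*x[m+k], indexed from 0, for k = -4 to 4:
  r_xx[-4] = x[4]*x[0] = 8
  r_xx[-3] = x[3]*x[0] + x[4]*x[1] = -4
  r_xx[-2] = x[2]*x[0] + x[3]*x[1] + x[4]*x[2] = -12
  r_xx[-1] = x[1]*x[0] + x[2]*x[1] + x[3]*x[2] + x[4]*x[3] = 0
  r_xx[0] = x[0]*x[0] + x[1]*x[1] + x[2]*x[2] + x[3]*x[3] + x[4]*x[4] = 25
  r_xx[1] = x[0]*x[1] + x[1]*x[2] + x[2]*x[3] + x[3]*x[4] = 0
  r_xx[2] = x[0]*x[2] + x[1]*x[3] + x[2]*x[4] = -12
  r_xx[3] = x[0]*x[3] + x[1]*x[4] = -4
  r_xx[4] = x[0]*x[4] = 8
r_xx = [8, -4, -12, 0, 25, 0, -12, -4, 8]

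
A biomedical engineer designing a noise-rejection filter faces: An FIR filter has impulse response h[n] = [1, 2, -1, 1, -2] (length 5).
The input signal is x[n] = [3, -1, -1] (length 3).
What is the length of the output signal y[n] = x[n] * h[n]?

For linear convolution, the output length is:
len(y) = len(x) + len(h) - 1 = 3 + 5 - 1 = 7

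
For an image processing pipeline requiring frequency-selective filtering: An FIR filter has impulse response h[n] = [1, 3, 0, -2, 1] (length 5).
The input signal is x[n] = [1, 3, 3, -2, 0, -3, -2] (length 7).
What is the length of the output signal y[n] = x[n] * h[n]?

For linear convolution, the output length is:
len(y) = len(x) + len(h) - 1 = 7 + 5 - 1 = 11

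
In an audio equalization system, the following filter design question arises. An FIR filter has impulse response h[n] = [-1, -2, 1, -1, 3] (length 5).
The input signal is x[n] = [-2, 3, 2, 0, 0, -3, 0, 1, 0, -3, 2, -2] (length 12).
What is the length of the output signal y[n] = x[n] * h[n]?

For linear convolution, the output length is:
len(y) = len(x) + len(h) - 1 = 12 + 5 - 1 = 16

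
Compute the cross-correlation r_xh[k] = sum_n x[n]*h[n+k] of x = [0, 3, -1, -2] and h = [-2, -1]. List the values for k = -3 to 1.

Both sequences indexed from 0 and zero outside their support.
Lags with overlap: k = -3 to 1.
  r_xh[-3] = x[3]*h[0] = 4
  r_xh[-2] = x[2]*h[0] + x[3]*h[1] = 4
  r_xh[-1] = x[1]*h[0] + x[2]*h[1] = -5
  r_xh[0] = x[0]*h[0] + x[1]*h[1] = -3
  r_xh[1] = x[0]*h[1] = 0
r_xh = [4, 4, -5, -3, 0] (for k = -3, ..., 1)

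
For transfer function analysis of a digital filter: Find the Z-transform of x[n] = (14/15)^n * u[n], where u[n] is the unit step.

The Z-transform of a^n * u[n] is z/(z-a) for |z| > |a|.
Here a = 14/15, so X(z) = z/(z - (14/15)) = 15z/(15z - 14)
ROC: |z| > 14/15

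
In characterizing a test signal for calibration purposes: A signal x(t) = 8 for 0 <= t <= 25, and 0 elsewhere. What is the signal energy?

Energy = integral of |x(t)|^2 dt over the signal duration
= 8^2 * 25 = 64 * 25 = 1600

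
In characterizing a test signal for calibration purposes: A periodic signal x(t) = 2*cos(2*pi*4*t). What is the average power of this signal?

Average power of A*cos(wt) is A^2/2.
P = 2^2 / 2 = 4/2 = 2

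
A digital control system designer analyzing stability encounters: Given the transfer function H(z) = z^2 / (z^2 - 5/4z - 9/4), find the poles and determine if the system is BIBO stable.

Poles are roots of the denominator: z^2 - 5/4z - 9/4 = 0.
Quadratic formula: z = [-(-5/4) +/- sqrt((-5/4)^2 - 4*(-9/4))] / 2
Discriminant = 25/16 + 9 = 169/16; sqrt = 13/4.
z = (5/4 +/- 13/4) / 2 => z = 9/4 or z = -1.
|p1| = 1, |p2| = 9/4.
For BIBO stability, all poles must lie inside the unit circle (|p| < 1).
System is UNSTABLE since at least one |p| >= 1.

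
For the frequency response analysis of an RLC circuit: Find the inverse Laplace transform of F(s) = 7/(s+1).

Standard pair: k/(s+a) <-> k*e^(-at)*u(t)
With k=7, a=1: f(t) = 7*e^(-t)*u(t)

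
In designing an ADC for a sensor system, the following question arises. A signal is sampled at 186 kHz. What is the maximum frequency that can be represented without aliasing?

The maximum frequency that can be represented without aliasing
is the Nyquist frequency: f_max = f_s / 2 = 186 kHz / 2 = 93 kHz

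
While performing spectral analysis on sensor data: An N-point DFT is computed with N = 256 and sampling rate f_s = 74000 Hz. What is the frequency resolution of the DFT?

DFT frequency resolution = f_s / N
= 74000 / 256 = 4625/16 Hz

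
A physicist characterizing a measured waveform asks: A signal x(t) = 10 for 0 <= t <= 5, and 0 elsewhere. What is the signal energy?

Energy = integral of |x(t)|^2 dt over the signal duration
= 10^2 * 5 = 100 * 5 = 500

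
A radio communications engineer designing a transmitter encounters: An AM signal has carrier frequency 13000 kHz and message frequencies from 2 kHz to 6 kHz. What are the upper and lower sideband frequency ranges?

Upper sideband (USB) = fc + [fm_low, fm_high] = 13000 + [2, 6] = [13002, 13006] kHz
Lower sideband (LSB) = fc - [fm_high, fm_low] = 13000 - [6, 2] = [12994, 12998] kHz
Total occupied spectrum: 12994 kHz to 13006 kHz (plus carrier at 13000 kHz)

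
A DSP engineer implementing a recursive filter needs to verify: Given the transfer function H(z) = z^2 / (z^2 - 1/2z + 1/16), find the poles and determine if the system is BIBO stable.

Poles are roots of the denominator: z^2 - 1/2z + 1/16 = 0.
Quadratic formula: z = [-(-1/2) +/- sqrt((-1/2)^2 - 4*(1/16))] / 2
Discriminant = 1/4 - 1/4 = 0; sqrt = 0.
z = (1/2 +/- 0) / 2 = 1/4 (repeated root).
|p1| = 1/4, |p2| = 1/4.
For BIBO stability, all poles must lie inside the unit circle (|p| < 1).
System is STABLE since both |p| < 1.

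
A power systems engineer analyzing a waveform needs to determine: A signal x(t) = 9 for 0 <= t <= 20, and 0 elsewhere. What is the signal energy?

Energy = integral of |x(t)|^2 dt over the signal duration
= 9^2 * 20 = 81 * 20 = 1620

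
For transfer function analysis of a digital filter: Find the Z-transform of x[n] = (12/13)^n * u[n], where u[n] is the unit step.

The Z-transform of a^n * u[n] is z/(z-a) for |z| > |a|.
Here a = 12/13, so X(z) = z/(z - (12/13)) = 13z/(13z - 12)
ROC: |z| > 12/13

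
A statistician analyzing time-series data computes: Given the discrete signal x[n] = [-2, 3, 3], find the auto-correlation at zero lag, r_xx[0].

The auto-correlation at zero lag r_xx[0] equals the signal energy.
r_xx[0] = sum of x[n]^2 = (-2)^2 + 3^2 + 3^2
= 4 + 9 + 9 = 22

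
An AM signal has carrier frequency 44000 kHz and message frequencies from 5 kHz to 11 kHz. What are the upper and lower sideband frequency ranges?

Upper sideband (USB) = fc + [fm_low, fm_high] = 44000 + [5, 11] = [44005, 44011] kHz
Lower sideband (LSB) = fc - [fm_high, fm_low] = 44000 - [11, 5] = [43989, 43995] kHz
Total occupied spectrum: 43989 kHz to 44011 kHz (plus carrier at 44000 kHz)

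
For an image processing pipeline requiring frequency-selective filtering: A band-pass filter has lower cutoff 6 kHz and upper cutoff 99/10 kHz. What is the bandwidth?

Bandwidth = f_high - f_low
= 99/10 kHz - 6 kHz = 39/10 kHz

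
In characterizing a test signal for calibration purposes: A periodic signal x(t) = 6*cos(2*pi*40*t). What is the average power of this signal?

Average power of A*cos(wt) is A^2/2.
P = 6^2 / 2 = 36/2 = 18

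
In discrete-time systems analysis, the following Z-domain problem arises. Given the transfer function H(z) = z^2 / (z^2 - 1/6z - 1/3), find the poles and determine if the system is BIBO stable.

Poles are roots of the denominator: z^2 - 1/6z - 1/3 = 0.
Quadratic formula: z = [-(-1/6) +/- sqrt((-1/6)^2 - 4*(-1/3))] / 2
Discriminant = 1/36 + 4/3 = 49/36; sqrt = 7/6.
z = (1/6 +/- 7/6) / 2 => z = 2/3 or z = -1/2.
|p1| = 1/2, |p2| = 2/3.
For BIBO stability, all poles must lie inside the unit circle (|p| < 1).
System is STABLE since both |p| < 1.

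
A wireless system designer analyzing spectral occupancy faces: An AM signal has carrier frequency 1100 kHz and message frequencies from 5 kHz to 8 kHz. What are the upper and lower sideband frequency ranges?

Upper sideband (USB) = fc + [fm_low, fm_high] = 1100 + [5, 8] = [1105, 1108] kHz
Lower sideband (LSB) = fc - [fm_high, fm_low] = 1100 - [8, 5] = [1092, 1095] kHz
Total occupied spectrum: 1092 kHz to 1108 kHz (plus carrier at 1100 kHz)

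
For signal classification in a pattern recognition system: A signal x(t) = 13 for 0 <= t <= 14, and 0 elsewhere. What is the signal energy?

Energy = integral of |x(t)|^2 dt over the signal duration
= 13^2 * 14 = 169 * 14 = 2366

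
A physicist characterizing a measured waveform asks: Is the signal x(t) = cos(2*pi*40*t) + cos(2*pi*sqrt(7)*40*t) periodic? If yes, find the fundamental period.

f1 = 40 Hz, f2 = 40*sqrt(7) Hz
Ratio f2/f1 = sqrt(7), which is irrational.
Since the frequency ratio is irrational, no common period exists.
The signal is not periodic.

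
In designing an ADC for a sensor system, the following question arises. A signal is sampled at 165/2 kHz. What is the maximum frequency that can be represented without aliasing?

The maximum frequency that can be represented without aliasing
is the Nyquist frequency: f_max = f_s / 2 = 165/2 kHz / 2 = 165/4 kHz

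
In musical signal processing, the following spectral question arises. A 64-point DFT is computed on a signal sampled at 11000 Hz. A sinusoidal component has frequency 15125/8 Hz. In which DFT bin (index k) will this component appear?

DFT frequency resolution = f_s/N = 11000/64 = 1375/8 Hz
Bin index k = f_signal / resolution = 15125/8 / 1375/8 = 11
The signal frequency 15125/8 Hz falls in DFT bin k = 11.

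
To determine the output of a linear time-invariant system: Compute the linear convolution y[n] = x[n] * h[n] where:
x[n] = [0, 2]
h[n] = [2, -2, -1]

y[n] = sum_k x[k]*h[n-k]. Output length = len(x) + len(h) - 1 = 2 + 3 - 1 = 4.
y[0] = 0*2 = 0
y[1] = 2*2 + 0*-2 = 4
y[2] = 2*-2 + 0*-1 = -4
y[3] = 2*-1 = -2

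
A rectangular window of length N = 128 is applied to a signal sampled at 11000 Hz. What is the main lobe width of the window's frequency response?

For a rectangular window of length N,
the main lobe width in frequency is 2*f_s/N.
= 2*11000/128 = 1375/8 Hz
This determines the minimum frequency separation for resolving two sinusoids.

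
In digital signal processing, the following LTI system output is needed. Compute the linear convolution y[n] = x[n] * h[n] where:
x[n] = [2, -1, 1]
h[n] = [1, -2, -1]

y[n] = sum_k x[k]*h[n-k]. Output length = len(x) + len(h) - 1 = 3 + 3 - 1 = 5.
y[0] = 2*1 = 2
y[1] = -1*1 + 2*-2 = -5
y[2] = 1*1 + -1*-2 + 2*-1 = 1
y[3] = 1*-2 + -1*-1 = -1
y[4] = 1*-1 = -1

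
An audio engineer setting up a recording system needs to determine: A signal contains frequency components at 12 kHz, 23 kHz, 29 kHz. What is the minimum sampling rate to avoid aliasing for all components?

The highest frequency component is f_max = 29 kHz.
Nyquist rate = 2 * f_max = 2 * 29 kHz = 58 kHz.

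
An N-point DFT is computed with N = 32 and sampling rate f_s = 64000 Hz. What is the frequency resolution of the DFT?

DFT frequency resolution = f_s / N
= 64000 / 32 = 2000 Hz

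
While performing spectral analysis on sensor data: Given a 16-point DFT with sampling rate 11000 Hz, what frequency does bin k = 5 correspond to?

The frequency of DFT bin k is: f_k = k * f_s / N
f_5 = 5 * 11000 / 16 = 6875/2 Hz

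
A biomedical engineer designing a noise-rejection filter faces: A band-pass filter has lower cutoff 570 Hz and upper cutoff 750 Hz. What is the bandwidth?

Bandwidth = f_high - f_low
= 750 Hz - 570 Hz = 180 Hz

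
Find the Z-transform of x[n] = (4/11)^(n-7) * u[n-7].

Time-shifting property: if X(z) = Z{x[n]}, then Z{x[n-d]} = z^(-d) * X(z)
X(z) = z/(z - 4/11) for x[n] = (4/11)^n * u[n]
Z{x[n-7]} = z^(-7) * z/(z - 4/11) = z^(-6)/(z - 4/11)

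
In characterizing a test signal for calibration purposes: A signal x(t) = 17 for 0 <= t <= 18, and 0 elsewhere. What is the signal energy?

Energy = integral of |x(t)|^2 dt over the signal duration
= 17^2 * 18 = 289 * 18 = 5202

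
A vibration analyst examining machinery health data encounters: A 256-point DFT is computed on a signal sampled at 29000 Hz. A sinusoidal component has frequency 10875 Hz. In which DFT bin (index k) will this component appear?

DFT frequency resolution = f_s/N = 29000/256 = 3625/32 Hz
Bin index k = f_signal / resolution = 10875 / 3625/32 = 96
The signal frequency 10875 Hz falls in DFT bin k = 96.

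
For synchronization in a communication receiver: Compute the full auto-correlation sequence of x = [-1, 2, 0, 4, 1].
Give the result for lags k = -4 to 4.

r_xx[k] = sum_m x[m]*x[m+k], indexed from 0, for k = -4 to 4:
  r_xx[-4] = x[4]*x[0] = -1
  r_xx[-3] = x[3]*x[0] + x[4]*x[1] = -2
  r_xx[-2] = x[2]*x[0] + x[3]*x[1] + x[4]*x[2] = 8
  r_xx[-1] = x[1]*x[0] + x[2]*x[1] + x[3]*x[2] + x[4]*x[3] = 2
  r_xx[0] = x[0]*x[0] + x[1]*x[1] + x[2]*x[2] + x[3]*x[3] + x[4]*x[4] = 22
  r_xx[1] = x[0]*x[1] + x[1]*x[2] + x[2]*x[3] + x[3]*x[4] = 2
  r_xx[2] = x[0]*x[2] + x[1]*x[3] + x[2]*x[4] = 8
  r_xx[3] = x[0]*x[3] + x[1]*x[4] = -2
  r_xx[4] = x[0]*x[4] = -1
r_xx = [-1, -2, 8, 2, 22, 2, 8, -2, -1]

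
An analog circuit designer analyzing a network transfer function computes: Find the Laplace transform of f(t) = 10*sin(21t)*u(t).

Standard pair: sin(wt)*u(t) <-> w/(s^2+w^2)
With w = 21: L{10*sin(21t)*u(t)} = 210/(s^2+441)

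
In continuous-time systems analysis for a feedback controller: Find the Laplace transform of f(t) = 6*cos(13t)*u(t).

Standard pair: cos(wt)*u(t) <-> s/(s^2+w^2)
With w = 13: L{6*cos(13t)*u(t)} = 6s/(s^2+169)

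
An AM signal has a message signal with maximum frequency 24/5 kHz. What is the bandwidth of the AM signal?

In AM (double-sideband), the bandwidth is twice the message frequency.
BW = 2 * f_m = 2 * 24/5 kHz = 48/5 kHz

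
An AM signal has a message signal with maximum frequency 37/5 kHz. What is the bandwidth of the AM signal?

In AM (double-sideband), the bandwidth is twice the message frequency.
BW = 2 * f_m = 2 * 37/5 kHz = 74/5 kHz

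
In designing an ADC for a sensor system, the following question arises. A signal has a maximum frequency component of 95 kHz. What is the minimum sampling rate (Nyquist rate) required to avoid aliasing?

By the Nyquist-Shannon sampling theorem,
the minimum sampling rate (Nyquist rate) must be at least 2 * f_max.
Nyquist rate = 2 * 95 kHz = 190 kHz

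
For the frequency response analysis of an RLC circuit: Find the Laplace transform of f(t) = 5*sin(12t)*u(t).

Standard pair: sin(wt)*u(t) <-> w/(s^2+w^2)
With w = 12: L{5*sin(12t)*u(t)} = 60/(s^2+144)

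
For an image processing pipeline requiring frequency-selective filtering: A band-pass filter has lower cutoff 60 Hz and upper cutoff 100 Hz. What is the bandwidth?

Bandwidth = f_high - f_low
= 100 Hz - 60 Hz = 40 Hz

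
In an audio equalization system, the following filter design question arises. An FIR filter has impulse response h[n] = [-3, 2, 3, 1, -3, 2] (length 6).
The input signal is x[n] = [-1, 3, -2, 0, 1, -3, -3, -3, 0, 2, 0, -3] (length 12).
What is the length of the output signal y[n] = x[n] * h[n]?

For linear convolution, the output length is:
len(y) = len(x) + len(h) - 1 = 12 + 6 - 1 = 17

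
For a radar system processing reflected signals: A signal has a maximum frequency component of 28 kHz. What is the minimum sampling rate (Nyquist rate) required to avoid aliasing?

By the Nyquist-Shannon sampling theorem,
the minimum sampling rate (Nyquist rate) must be at least 2 * f_max.
Nyquist rate = 2 * 28 kHz = 56 kHz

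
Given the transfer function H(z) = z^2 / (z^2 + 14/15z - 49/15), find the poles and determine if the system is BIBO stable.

Poles are roots of the denominator: z^2 + 14/15z - 49/15 = 0.
Quadratic formula: z = [-(14/15) +/- sqrt((14/15)^2 - 4*(-49/15))] / 2
Discriminant = 196/225 + 196/15 = 3136/225; sqrt = 56/15.
z = (-14/15 +/- 56/15) / 2 => z = 7/5 or z = -7/3.
|p1| = 7/5, |p2| = 7/3.
For BIBO stability, all poles must lie inside the unit circle (|p| < 1).
System is UNSTABLE since at least one |p| >= 1.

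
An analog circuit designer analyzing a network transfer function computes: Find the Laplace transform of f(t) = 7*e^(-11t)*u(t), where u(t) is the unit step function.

Standard Laplace transform pair:
e^(-at)*u(t) <-> 1/(s+a)
With a = 11: L{7*e^(-11t)*u(t)} = 7/(s+11), ROC: Re(s) > -11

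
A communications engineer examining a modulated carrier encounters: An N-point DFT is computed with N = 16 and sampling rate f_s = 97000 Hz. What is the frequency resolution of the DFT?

DFT frequency resolution = f_s / N
= 97000 / 16 = 12125/2 Hz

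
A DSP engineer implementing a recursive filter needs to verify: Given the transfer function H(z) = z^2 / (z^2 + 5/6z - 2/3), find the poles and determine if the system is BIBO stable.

Poles are roots of the denominator: z^2 + 5/6z - 2/3 = 0.
Quadratic formula: z = [-(5/6) +/- sqrt((5/6)^2 - 4*(-2/3))] / 2
Discriminant = 25/36 + 8/3 = 121/36; sqrt = 11/6.
z = (-5/6 +/- 11/6) / 2 => z = 1/2 or z = -4/3.
|p1| = 4/3, |p2| = 1/2.
For BIBO stability, all poles must lie inside the unit circle (|p| < 1).
System is UNSTABLE since at least one |p| >= 1.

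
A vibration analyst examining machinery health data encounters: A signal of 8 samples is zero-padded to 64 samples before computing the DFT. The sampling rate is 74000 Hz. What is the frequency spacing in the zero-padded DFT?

Original DFT: N = 8, resolution = f_s/N = 74000/8 = 9250 Hz
Zero-padded DFT: N = 64, resolution = f_s/N = 74000/64 = 4625/4 Hz
Zero-padding interpolates the spectrum (finer frequency grid)
but does NOT improve the true spectral resolution (ability to resolve close frequencies).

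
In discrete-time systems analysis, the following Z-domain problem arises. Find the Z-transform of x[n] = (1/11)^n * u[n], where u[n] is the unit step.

The Z-transform of a^n * u[n] is z/(z-a) for |z| > |a|.
Here a = 1/11, so X(z) = z/(z - (1/11)) = 11z/(11z - 1)
ROC: |z| > 1/11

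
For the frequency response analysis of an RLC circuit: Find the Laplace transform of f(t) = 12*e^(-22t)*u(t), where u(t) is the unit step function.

Standard Laplace transform pair:
e^(-at)*u(t) <-> 1/(s+a)
With a = 22: L{12*e^(-22t)*u(t)} = 12/(s+22), ROC: Re(s) > -22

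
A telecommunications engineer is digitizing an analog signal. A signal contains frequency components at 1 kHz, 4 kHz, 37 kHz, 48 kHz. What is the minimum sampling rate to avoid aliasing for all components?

The highest frequency component is f_max = 48 kHz.
Nyquist rate = 2 * f_max = 2 * 48 kHz = 96 kHz.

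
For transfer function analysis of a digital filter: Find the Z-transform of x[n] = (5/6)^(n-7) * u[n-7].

Time-shifting property: if X(z) = Z{x[n]}, then Z{x[n-d]} = z^(-d) * X(z)
X(z) = z/(z - 5/6) for x[n] = (5/6)^n * u[n]
Z{x[n-7]} = z^(-7) * z/(z - 5/6) = z^(-6)/(z - 5/6)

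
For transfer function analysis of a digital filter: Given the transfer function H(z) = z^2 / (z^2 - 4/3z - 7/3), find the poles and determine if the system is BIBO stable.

Poles are roots of the denominator: z^2 - 4/3z - 7/3 = 0.
Quadratic formula: z = [-(-4/3) +/- sqrt((-4/3)^2 - 4*(-7/3))] / 2
Discriminant = 16/9 + 28/3 = 100/9; sqrt = 10/3.
z = (4/3 +/- 10/3) / 2 => z = 7/3 or z = -1.
|p1| = 7/3, |p2| = 1.
For BIBO stability, all poles must lie inside the unit circle (|p| < 1).
System is UNSTABLE since at least one |p| >= 1.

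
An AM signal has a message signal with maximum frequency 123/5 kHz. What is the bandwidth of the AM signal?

In AM (double-sideband), the bandwidth is twice the message frequency.
BW = 2 * f_m = 2 * 123/5 kHz = 246/5 kHz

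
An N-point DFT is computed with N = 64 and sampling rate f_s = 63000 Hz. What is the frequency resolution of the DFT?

DFT frequency resolution = f_s / N
= 63000 / 64 = 7875/8 Hz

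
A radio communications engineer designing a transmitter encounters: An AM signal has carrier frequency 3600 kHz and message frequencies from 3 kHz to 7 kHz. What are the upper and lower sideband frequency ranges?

Upper sideband (USB) = fc + [fm_low, fm_high] = 3600 + [3, 7] = [3603, 3607] kHz
Lower sideband (LSB) = fc - [fm_high, fm_low] = 3600 - [7, 3] = [3593, 3597] kHz
Total occupied spectrum: 3593 kHz to 3607 kHz (plus carrier at 3600 kHz)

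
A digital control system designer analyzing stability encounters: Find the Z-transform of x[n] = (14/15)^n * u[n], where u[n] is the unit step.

The Z-transform of a^n * u[n] is z/(z-a) for |z| > |a|.
Here a = 14/15, so X(z) = z/(z - (14/15)) = 15z/(15z - 14)
ROC: |z| > 14/15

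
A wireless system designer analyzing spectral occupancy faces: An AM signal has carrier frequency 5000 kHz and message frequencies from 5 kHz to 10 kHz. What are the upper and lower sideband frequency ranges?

Upper sideband (USB) = fc + [fm_low, fm_high] = 5000 + [5, 10] = [5005, 5010] kHz
Lower sideband (LSB) = fc - [fm_high, fm_low] = 5000 - [10, 5] = [4990, 4995] kHz
Total occupied spectrum: 4990 kHz to 5010 kHz (plus carrier at 5000 kHz)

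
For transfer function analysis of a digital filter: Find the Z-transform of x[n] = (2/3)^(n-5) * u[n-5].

Time-shifting property: if X(z) = Z{x[n]}, then Z{x[n-d]} = z^(-d) * X(z)
X(z) = z/(z - 2/3) for x[n] = (2/3)^n * u[n]
Z{x[n-5]} = z^(-5) * z/(z - 2/3) = z^(-4)/(z - 2/3)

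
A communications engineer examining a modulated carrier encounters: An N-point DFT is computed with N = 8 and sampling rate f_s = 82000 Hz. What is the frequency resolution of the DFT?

DFT frequency resolution = f_s / N
= 82000 / 8 = 10250 Hz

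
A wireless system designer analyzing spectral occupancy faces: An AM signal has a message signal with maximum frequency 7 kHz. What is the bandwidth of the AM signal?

In AM (double-sideband), the bandwidth is twice the message frequency.
BW = 2 * f_m = 2 * 7 kHz = 14 kHz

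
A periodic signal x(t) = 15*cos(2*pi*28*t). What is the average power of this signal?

Average power of A*cos(wt) is A^2/2.
P = 15^2 / 2 = 225/2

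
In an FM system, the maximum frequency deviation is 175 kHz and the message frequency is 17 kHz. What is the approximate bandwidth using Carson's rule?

Carson's rule: BW = 2*(delta_f + f_m)
= 2*(175 + 17) kHz = 384 kHz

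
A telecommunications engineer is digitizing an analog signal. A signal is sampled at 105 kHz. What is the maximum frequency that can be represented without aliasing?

The maximum frequency that can be represented without aliasing
is the Nyquist frequency: f_max = f_s / 2 = 105 kHz / 2 = 105/2 kHz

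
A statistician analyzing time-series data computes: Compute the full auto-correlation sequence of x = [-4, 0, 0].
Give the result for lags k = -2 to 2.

r_xx[k] = sum_m x[m]*x[m+k], indexed from 0, for k = -2 to 2:
  r_xx[-2] = x[2]*x[0] = 0
  r_xx[-1] = x[1]*x[0] + x[2]*x[1] = 0
  r_xx[0] = x[0]*x[0] + x[1]*x[1] + x[2]*x[2] = 16
  r_xx[1] = x[0]*x[1] + x[1]*x[2] = 0
  r_xx[2] = x[0]*x[2] = 0
r_xx = [0, 0, 16, 0, 0]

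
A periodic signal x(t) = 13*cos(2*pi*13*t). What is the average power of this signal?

Average power of A*cos(wt) is A^2/2.
P = 13^2 / 2 = 169/2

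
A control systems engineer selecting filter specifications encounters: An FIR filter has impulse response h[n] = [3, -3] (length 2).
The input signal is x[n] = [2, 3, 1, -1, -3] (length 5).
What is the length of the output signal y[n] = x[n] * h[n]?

For linear convolution, the output length is:
len(y) = len(x) + len(h) - 1 = 5 + 2 - 1 = 6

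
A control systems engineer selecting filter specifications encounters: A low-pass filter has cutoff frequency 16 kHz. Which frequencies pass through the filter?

A low-pass filter passes all frequencies below the cutoff frequency 16 kHz and attenuates higher frequencies.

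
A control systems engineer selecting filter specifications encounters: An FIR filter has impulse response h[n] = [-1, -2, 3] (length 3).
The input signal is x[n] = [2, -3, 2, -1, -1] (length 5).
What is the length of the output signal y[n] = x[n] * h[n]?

For linear convolution, the output length is:
len(y) = len(x) + len(h) - 1 = 5 + 3 - 1 = 7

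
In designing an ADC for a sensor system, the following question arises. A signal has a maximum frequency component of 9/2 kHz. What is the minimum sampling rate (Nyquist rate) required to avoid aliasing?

By the Nyquist-Shannon sampling theorem,
the minimum sampling rate (Nyquist rate) must be at least 2 * f_max.
Nyquist rate = 2 * 9/2 kHz = 9 kHz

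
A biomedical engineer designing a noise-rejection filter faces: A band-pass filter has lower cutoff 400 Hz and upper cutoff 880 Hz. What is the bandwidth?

Bandwidth = f_high - f_low
= 880 Hz - 400 Hz = 480 Hz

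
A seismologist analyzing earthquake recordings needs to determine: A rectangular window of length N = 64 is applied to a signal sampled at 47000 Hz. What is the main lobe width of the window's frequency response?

For a rectangular window of length N,
the main lobe width in frequency is 2*f_s/N.
= 2*47000/64 = 5875/4 Hz
This determines the minimum frequency separation for resolving two sinusoids.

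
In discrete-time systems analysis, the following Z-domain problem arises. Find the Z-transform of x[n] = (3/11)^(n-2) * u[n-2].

Time-shifting property: if X(z) = Z{x[n]}, then Z{x[n-d]} = z^(-d) * X(z)
X(z) = z/(z - 3/11) for x[n] = (3/11)^n * u[n]
Z{x[n-2]} = z^(-2) * z/(z - 3/11) = z^(-1)/(z - 3/11)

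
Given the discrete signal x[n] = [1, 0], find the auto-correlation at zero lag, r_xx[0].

The auto-correlation at zero lag r_xx[0] equals the signal energy.
r_xx[0] = sum of x[n]^2 = 1^2 + 0^2
= 1 + 0 = 1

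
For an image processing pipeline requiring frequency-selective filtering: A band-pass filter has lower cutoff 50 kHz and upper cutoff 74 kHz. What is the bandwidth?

Bandwidth = f_high - f_low
= 74 kHz - 50 kHz = 24 kHz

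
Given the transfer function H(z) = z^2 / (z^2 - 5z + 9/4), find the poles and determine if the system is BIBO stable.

Poles are roots of the denominator: z^2 - 5z + 9/4 = 0.
Quadratic formula: z = [-(-5) +/- sqrt((-5)^2 - 4*(9/4))] / 2
Discriminant = 25 - 9 = 16; sqrt = 4.
z = (5 +/- 4) / 2 => z = 9/2 or z = 1/2.
|p1| = 9/2, |p2| = 1/2.
For BIBO stability, all poles must lie inside the unit circle (|p| < 1).
System is UNSTABLE since at least one |p| >= 1.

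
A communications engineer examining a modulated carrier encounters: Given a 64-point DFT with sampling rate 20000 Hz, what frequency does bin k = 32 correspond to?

The frequency of DFT bin k is: f_k = k * f_s / N
f_32 = 32 * 20000 / 64 = 10000 Hz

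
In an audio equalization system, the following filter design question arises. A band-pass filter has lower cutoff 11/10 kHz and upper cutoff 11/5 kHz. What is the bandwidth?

Bandwidth = f_high - f_low
= 11/5 kHz - 11/10 kHz = 11/10 kHz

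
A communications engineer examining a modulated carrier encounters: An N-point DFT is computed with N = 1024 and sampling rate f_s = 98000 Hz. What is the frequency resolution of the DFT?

DFT frequency resolution = f_s / N
= 98000 / 1024 = 6125/64 Hz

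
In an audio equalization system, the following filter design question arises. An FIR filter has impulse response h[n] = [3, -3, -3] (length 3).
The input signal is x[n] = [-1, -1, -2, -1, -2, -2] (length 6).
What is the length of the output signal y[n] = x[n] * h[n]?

For linear convolution, the output length is:
len(y) = len(x) + len(h) - 1 = 6 + 3 - 1 = 8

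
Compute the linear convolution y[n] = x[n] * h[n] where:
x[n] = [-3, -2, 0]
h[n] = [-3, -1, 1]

y[n] = sum_k x[k]*h[n-k]. Output length = len(x) + len(h) - 1 = 3 + 3 - 1 = 5.
y[0] = -3*-3 = 9
y[1] = -2*-3 + -3*-1 = 9
y[2] = 0*-3 + -2*-1 + -3*1 = -1
y[3] = 0*-1 + -2*1 = -2
y[4] = 0*1 = 0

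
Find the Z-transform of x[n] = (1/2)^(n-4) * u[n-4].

Time-shifting property: if X(z) = Z{x[n]}, then Z{x[n-d]} = z^(-d) * X(z)
X(z) = z/(z - 1/2) for x[n] = (1/2)^n * u[n]
Z{x[n-4]} = z^(-4) * z/(z - 1/2) = z^(-3)/(z - 1/2)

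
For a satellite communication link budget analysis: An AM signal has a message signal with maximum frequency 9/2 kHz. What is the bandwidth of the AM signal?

In AM (double-sideband), the bandwidth is twice the message frequency.
BW = 2 * f_m = 2 * 9/2 kHz = 9 kHz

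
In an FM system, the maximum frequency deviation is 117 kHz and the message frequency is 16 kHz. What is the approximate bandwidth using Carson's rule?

Carson's rule: BW = 2*(delta_f + f_m)
= 2*(117 + 16) kHz = 266 kHz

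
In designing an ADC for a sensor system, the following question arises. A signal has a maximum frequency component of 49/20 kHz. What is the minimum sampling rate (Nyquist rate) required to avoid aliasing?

By the Nyquist-Shannon sampling theorem,
the minimum sampling rate (Nyquist rate) must be at least 2 * f_max.
Nyquist rate = 2 * 49/20 kHz = 49/10 kHz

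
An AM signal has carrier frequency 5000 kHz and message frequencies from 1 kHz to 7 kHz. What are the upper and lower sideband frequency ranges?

Upper sideband (USB) = fc + [fm_low, fm_high] = 5000 + [1, 7] = [5001, 5007] kHz
Lower sideband (LSB) = fc - [fm_high, fm_low] = 5000 - [7, 1] = [4993, 4999] kHz
Total occupied spectrum: 4993 kHz to 5007 kHz (plus carrier at 5000 kHz)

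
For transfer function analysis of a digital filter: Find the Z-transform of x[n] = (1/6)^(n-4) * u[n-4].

Time-shifting property: if X(z) = Z{x[n]}, then Z{x[n-d]} = z^(-d) * X(z)
X(z) = z/(z - 1/6) for x[n] = (1/6)^n * u[n]
Z{x[n-4]} = z^(-4) * z/(z - 1/6) = z^(-3)/(z - 1/6)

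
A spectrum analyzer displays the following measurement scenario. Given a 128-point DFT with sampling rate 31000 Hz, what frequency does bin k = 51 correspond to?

The frequency of DFT bin k is: f_k = k * f_s / N
f_51 = 51 * 31000 / 128 = 197625/16 Hz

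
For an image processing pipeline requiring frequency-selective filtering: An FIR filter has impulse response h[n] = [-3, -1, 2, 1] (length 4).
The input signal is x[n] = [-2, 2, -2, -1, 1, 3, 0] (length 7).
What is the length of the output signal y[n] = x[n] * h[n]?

For linear convolution, the output length is:
len(y) = len(x) + len(h) - 1 = 7 + 4 - 1 = 10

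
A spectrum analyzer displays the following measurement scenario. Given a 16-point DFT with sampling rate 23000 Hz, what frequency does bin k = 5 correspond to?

The frequency of DFT bin k is: f_k = k * f_s / N
f_5 = 5 * 23000 / 16 = 14375/2 Hz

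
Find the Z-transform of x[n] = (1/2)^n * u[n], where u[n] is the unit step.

The Z-transform of a^n * u[n] is z/(z-a) for |z| > |a|.
Here a = 1/2, so X(z) = z/(z - (1/2)) = 2z/(2z - 1)
ROC: |z| > 1/2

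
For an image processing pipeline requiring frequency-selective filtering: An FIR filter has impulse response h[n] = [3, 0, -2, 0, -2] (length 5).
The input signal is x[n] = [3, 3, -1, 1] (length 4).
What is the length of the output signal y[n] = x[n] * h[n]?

For linear convolution, the output length is:
len(y) = len(x) + len(h) - 1 = 4 + 5 - 1 = 8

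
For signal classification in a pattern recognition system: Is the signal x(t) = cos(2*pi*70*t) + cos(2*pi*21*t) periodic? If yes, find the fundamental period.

f1 = 70 Hz, f2 = 21 Hz
Period T1 = 1/70, T2 = 1/21
Ratio T1/T2 = 21/70, which is rational.
The signal is periodic with fundamental period T = 1/GCD(70,21) = 1/7 s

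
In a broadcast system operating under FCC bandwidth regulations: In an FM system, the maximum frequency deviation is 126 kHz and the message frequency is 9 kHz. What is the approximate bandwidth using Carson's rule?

Carson's rule: BW = 2*(delta_f + f_m)
= 2*(126 + 9) kHz = 270 kHz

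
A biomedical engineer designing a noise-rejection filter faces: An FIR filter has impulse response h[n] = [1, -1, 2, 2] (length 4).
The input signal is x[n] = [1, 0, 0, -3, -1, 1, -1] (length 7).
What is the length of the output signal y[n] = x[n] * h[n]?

For linear convolution, the output length is:
len(y) = len(x) + len(h) - 1 = 7 + 4 - 1 = 10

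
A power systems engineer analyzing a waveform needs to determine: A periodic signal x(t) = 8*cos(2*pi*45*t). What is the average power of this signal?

Average power of A*cos(wt) is A^2/2.
P = 8^2 / 2 = 64/2 = 32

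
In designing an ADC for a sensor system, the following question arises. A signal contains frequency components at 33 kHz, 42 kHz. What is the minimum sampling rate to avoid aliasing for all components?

The highest frequency component is f_max = 42 kHz.
Nyquist rate = 2 * f_max = 2 * 42 kHz = 84 kHz.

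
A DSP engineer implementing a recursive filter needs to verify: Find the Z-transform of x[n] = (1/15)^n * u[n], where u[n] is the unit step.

The Z-transform of a^n * u[n] is z/(z-a) for |z| > |a|.
Here a = 1/15, so X(z) = z/(z - (1/15)) = 15z/(15z - 1)
ROC: |z| > 1/15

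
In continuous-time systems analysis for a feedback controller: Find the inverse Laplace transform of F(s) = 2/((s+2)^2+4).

Standard pair: w/((s+a)^2+w^2) <-> e^(-at)*sin(wt)*u(t)
With a=2, w=2: f(t) = e^(-2t)*sin(2t)*u(t)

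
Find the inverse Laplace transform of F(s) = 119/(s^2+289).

Standard pair: w/(s^2+w^2) <-> sin(wt)*u(t)
Recognize w^2 = 289, so w = 17; numerator 119 = 7*17.
f(t) = 7*sin(17t)*u(t)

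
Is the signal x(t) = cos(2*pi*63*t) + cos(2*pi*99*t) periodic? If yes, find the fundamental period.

f1 = 63 Hz, f2 = 99 Hz
Period T1 = 1/63, T2 = 1/99
Ratio T1/T2 = 99/63, which is rational.
The signal is periodic with fundamental period T = 1/GCD(63,99) = 1/9 s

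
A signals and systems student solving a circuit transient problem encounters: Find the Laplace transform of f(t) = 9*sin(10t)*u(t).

Standard pair: sin(wt)*u(t) <-> w/(s^2+w^2)
With w = 10: L{9*sin(10t)*u(t)} = 90/(s^2+100)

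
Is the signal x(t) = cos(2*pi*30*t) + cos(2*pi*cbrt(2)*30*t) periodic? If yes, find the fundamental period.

f1 = 30 Hz, f2 = 30*cbrt(2) Hz
Ratio f2/f1 = cbrt(2), which is irrational.
Since the frequency ratio is irrational, no common period exists.
The signal is not periodic.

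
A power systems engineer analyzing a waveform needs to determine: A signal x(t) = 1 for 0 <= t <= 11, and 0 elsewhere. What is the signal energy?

Energy = integral of |x(t)|^2 dt over the signal duration
= 1^2 * 11 = 1 * 11 = 11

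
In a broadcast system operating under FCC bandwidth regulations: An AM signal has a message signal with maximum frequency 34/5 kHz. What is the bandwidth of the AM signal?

In AM (double-sideband), the bandwidth is twice the message frequency.
BW = 2 * f_m = 2 * 34/5 kHz = 68/5 kHz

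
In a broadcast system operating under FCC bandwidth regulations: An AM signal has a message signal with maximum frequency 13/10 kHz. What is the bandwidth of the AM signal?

In AM (double-sideband), the bandwidth is twice the message frequency.
BW = 2 * f_m = 2 * 13/10 kHz = 13/5 kHz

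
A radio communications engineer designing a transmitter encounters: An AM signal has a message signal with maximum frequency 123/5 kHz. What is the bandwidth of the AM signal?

In AM (double-sideband), the bandwidth is twice the message frequency.
BW = 2 * f_m = 2 * 123/5 kHz = 246/5 kHz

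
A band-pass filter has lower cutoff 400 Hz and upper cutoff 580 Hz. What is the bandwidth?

Bandwidth = f_high - f_low
= 580 Hz - 400 Hz = 180 Hz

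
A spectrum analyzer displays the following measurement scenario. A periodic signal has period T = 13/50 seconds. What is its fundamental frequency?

The fundamental frequency is the reciprocal of the period.
f = 1/T = 1/(13/50) = 50/13 Hz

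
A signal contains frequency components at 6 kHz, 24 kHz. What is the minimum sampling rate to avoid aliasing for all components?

The highest frequency component is f_max = 24 kHz.
Nyquist rate = 2 * f_max = 2 * 24 kHz = 48 kHz.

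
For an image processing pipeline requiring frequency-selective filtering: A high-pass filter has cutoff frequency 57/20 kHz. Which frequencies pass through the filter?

A high-pass filter passes all frequencies above the cutoff frequency 57/20 kHz and attenuates lower frequencies.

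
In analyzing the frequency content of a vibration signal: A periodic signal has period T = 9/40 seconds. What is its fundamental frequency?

The fundamental frequency is the reciprocal of the period.
f = 1/T = 1/(9/40) = 40/9 Hz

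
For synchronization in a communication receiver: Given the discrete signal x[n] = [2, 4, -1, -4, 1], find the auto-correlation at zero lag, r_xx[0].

The auto-correlation at zero lag r_xx[0] equals the signal energy.
r_xx[0] = sum of x[n]^2 = 2^2 + 4^2 + (-1)^2 + (-4)^2 + 1^2
= 4 + 16 + 1 + 16 + 1 = 38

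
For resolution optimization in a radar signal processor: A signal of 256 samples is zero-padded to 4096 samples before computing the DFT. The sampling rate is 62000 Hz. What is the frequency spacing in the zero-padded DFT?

Original DFT: N = 256, resolution = f_s/N = 62000/256 = 3875/16 Hz
Zero-padded DFT: N = 4096, resolution = f_s/N = 62000/4096 = 3875/256 Hz
Zero-padding interpolates the spectrum (finer frequency grid)
but does NOT improve the true spectral resolution (ability to resolve close frequencies).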